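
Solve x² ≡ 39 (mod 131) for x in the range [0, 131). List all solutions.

63, 68

Since 131 ≡ 3 (mod 4), a square root of 39 is 39^((131+1)/4) = 39^33 mod 131.
Repeated squaring: 39^2≡80, 39^4≡112, 39^8≡99, 39^16≡107, 39^32≡52 (mod 131).
39^33 = 39^(32+1) ≡ 63 (mod 131).
Check: 63² = 3969 ≡ 39 (mod 131). The two roots are 63 and 68.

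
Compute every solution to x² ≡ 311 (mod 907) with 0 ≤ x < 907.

Since 907 ≡ 3 (mod 4), a square root of 311 is 311^((907+1)/4) = 311^227 mod 907.
Repeated squaring: 311^2≡579, 311^4≡558, 311^8≡263, 311^16≡237, 311^32≡842, 311^64≡597, 311^128≡865 (mod 907).
311^227 = 311^(128+64+32+2+1) ≡ 232 (mod 907).
Check: 232² = 53824 ≡ 311 (mod 907). The two roots are 232 and 675.

232, 675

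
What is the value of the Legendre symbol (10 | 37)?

Pull out 2: since 37 ≡ 5 (mod 8), (2/37) = -1.
Reciprocity: 5 ≡ 1 and 37 ≡ 1 (mod 4), so (5/37) = +(37/5).
Reduce top mod 5: now compute (2/5).
Pull out 2: since 5 ≡ 5 (mod 8), (2/5) = -1.
Reached (1/5) = 1. Collecting the sign flips along the way, the symbol is +1.

1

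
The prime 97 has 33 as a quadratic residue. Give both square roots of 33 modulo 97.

18, 79

97 ≡ 1 (mod 4), so we find a root by search.
Trying successive values, 18² = 324 ≡ 33 (mod 97). The other root is 97 − 18 = 79.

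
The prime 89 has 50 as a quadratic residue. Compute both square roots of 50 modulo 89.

89 ≡ 1 (mod 4), so we find a root by search.
Trying successive values, 36² = 1296 ≡ 50 (mod 89). The other root is 89 − 36 = 53.

36, 53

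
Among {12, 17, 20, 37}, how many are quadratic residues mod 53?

(12/53) = -1 → non-residue.
(17/53) = +1 → QR.
(20/53) = -1 → non-residue.
(37/53) = +1 → QR.
Total quadratic residues among the 4: 2.

2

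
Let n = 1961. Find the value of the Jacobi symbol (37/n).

Reciprocity: 37 ≡ 1 and 1961 ≡ 1 (mod 4), so (37/1961) = +(1961/37).
Reduce top mod 37: now compute (0/37).
Top reduces to 0: gcd > 1, so the symbol is 0.

0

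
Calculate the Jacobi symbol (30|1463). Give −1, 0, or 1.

Pull out 2: since 1463 ≡ 7 (mod 8), (2/1463) = +1.
Reciprocity: 15 ≡ 3 and 1463 ≡ 3 (mod 4), so (15/1463) = −(1463/15).
Reduce top mod 15: now compute (8/15).
Pull out 2^3: since 15 ≡ 7 (mod 8), (2/15) = +1, so (2/15)^3 = +1.
Reached (1/15) = 1. Collecting the sign flips along the way, the symbol is -1.

-1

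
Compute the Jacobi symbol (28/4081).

Pull out 2^2: since 4081 ≡ 1 (mod 8), (2/4081) = +1, so (2/4081)^2 = +1.
Reciprocity: 7 ≡ 3 and 4081 ≡ 1 (mod 4), so (7/4081) = +(4081/7).
Reduce top mod 7: now compute (0/7).
Top reduces to 0: gcd > 1, so the symbol is 0.

0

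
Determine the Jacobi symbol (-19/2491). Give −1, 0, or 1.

First reduce: -19 ≡ 2472 (mod 2491).
Pull out 2^3: since 2491 ≡ 3 (mod 8), (2/2491) = -1, so (2/2491)^3 = -1.
Reciprocity: 309 ≡ 1 and 2491 ≡ 3 (mod 4), so (309/2491) = +(2491/309).
Reduce top mod 309: now compute (19/309).
Reciprocity: 19 ≡ 3 and 309 ≡ 1 (mod 4), so (19/309) = +(309/19).
Reduce top mod 19: now compute (5/19).
Reciprocity: 5 ≡ 1 and 19 ≡ 3 (mod 4), so (5/19) = +(19/5).
Reduce top mod 5: now compute (4/5).
Pull out 2^2: since 5 ≡ 5 (mod 8), (2/5) = -1, so (2/5)^2 = +1.
Reached (1/5) = 1. Collecting the sign flips along the way, the symbol is -1.

-1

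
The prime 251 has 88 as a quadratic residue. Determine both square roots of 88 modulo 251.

29, 222

Since 251 ≡ 3 (mod 4), a square root of 88 is 88^((251+1)/4) = 88^63 mod 251.
Repeated squaring: 88^2≡214, 88^4≡114, 88^8≡195, 88^16≡124, 88^32≡65 (mod 251).
88^63 = 88^(32+16+8+4+2+1) ≡ 222 (mod 251).
Check: 222² = 49284 ≡ 88 (mod 251). The two roots are 29 and 222.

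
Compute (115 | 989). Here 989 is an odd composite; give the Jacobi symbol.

Reciprocity: 115 ≡ 3 and 989 ≡ 1 (mod 4), so (115/989) = +(989/115).
Reduce top mod 115: now compute (69/115).
Reciprocity: 69 ≡ 1 and 115 ≡ 3 (mod 4), so (69/115) = +(115/69).
Reduce top mod 69: now compute (46/69).
Pull out 2: since 69 ≡ 5 (mod 8), (2/69) = -1.
Reciprocity: 23 ≡ 3 and 69 ≡ 1 (mod 4), so (23/69) = +(69/23).
Reduce top mod 23: now compute (0/23).
Top reduces to 0: gcd > 1, so the symbol is 0.

0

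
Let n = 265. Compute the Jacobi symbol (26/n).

-1

Pull out 2: since 265 ≡ 1 (mod 8), (2/265) = +1.
Reciprocity: 13 ≡ 1 and 265 ≡ 1 (mod 4), so (13/265) = +(265/13).
Reduce top mod 13: now compute (5/13).
Reciprocity: 5 ≡ 1 and 13 ≡ 1 (mod 4), so (5/13) = +(13/5).
Reduce top mod 5: now compute (3/5).
Reciprocity: 3 ≡ 3 and 5 ≡ 1 (mod 4), so (3/5) = +(5/3).
Reduce top mod 3: now compute (2/3).
Pull out 2: since 3 ≡ 3 (mod 8), (2/3) = -1.
Reached (1/3) = 1. Collecting the sign flips along the way, the symbol is -1.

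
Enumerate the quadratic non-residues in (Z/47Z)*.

5, 10, 11, 13, 15, 19, 20, 22, 23, 26, 29, 30, 31, 33, 35, 38, 39, 40, 41, 43, 44, 45, 46

Square k = 1,…,23 (k and 47−k give the same square):
1²=1, 2²=4, 3²=9, 4²=16, 5²=25, 6²=36, 7²≡2, 8²≡17, 9²≡34, 10²≡6, 11²≡27, 12²≡3, 13²≡28, 14²≡8, 15²≡37, 16²≡21, 17²≡7, 18²≡42, 19²≡32, 20²≡24, 21²≡18, 22²≡14, 23²≡12 (mod 47).
The residues are {1, 2, 3, 4, 6, 7, 8, 9, 12, 14, 16, 17, 18, 21, 24, 25, 27, 28, 32, 34, 36, 37, 42}; the non-residues are the remaining 23 nonzero classes.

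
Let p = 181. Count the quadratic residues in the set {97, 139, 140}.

(97/181) = -1 → non-residue.
(139/181) = +1 → QR.
(140/181) = -1 → non-residue.
Total quadratic residues among the 3: 1.

1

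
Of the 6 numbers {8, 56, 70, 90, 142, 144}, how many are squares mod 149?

2

(8/149) = -1 → non-residue.
(56/149) = -1 → non-residue.
(70/149) = -1 → non-residue.
(90/149) = -1 → non-residue.
(142/149) = +1 → QR.
(144/149) = +1 → QR.
Total quadratic residues among the 6: 2.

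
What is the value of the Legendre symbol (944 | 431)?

1

First reduce: 944 ≡ 82 (mod 431).
Pull out 2: since 431 ≡ 7 (mod 8), (2/431) = +1.
Reciprocity: 41 ≡ 1 and 431 ≡ 3 (mod 4), so (41/431) = +(431/41).
Reduce top mod 41: now compute (21/41).
Reciprocity: 21 ≡ 1 and 41 ≡ 1 (mod 4), so (21/41) = +(41/21).
Reduce top mod 21: now compute (20/21).
Pull out 2^2: since 21 ≡ 5 (mod 8), (2/21) = -1, so (2/21)^2 = +1.
Reciprocity: 5 ≡ 1 and 21 ≡ 1 (mod 4), so (5/21) = +(21/5).
Reduce top mod 5: now compute (1/5).
Reached (1/5) = 1. Collecting the sign flips along the way, the symbol is +1.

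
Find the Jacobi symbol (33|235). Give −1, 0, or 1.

1

Reciprocity: 33 ≡ 1 and 235 ≡ 3 (mod 4), so (33/235) = +(235/33).
Reduce top mod 33: now compute (4/33).
Pull out 2^2: since 33 ≡ 1 (mod 8), (2/33) = +1, so (2/33)^2 = +1.
Reached (1/33) = 1. Collecting the sign flips along the way, the symbol is +1.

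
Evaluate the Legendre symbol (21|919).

Euler's criterion: (21/919) ≡ 21^459 (mod 919).
21^2 ≡ 441 (mod 919)
21^4 ≡ 572 (mod 919)
21^8 ≡ 20 (mod 919)
21^16 ≡ 400 (mod 919)
21^32 ≡ 94 (mod 919)
21^64 ≡ 565 (mod 919)
21^128 ≡ 332 (mod 919)
21^256 ≡ 863 (mod 919)
21^459 = 21^(256+128+64+8+2+1) ≡ 1 (mod 919).
Result is 1, so (21/919) = 1.

1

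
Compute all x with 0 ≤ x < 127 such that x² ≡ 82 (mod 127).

Since 127 ≡ 3 (mod 4), a square root of 82 is 82^((127+1)/4) = 82^32 mod 127.
Repeated squaring: 82^2≡120, 82^4≡49, 82^8≡115, 82^16≡17, 82^32≡35 (mod 127).
82^32 = 82^(32) ≡ 35 (mod 127).
Check: 35² = 1225 ≡ 82 (mod 127). The two roots are 35 and 92.

35, 92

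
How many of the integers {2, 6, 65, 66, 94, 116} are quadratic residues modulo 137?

(2/137) = +1 → QR.
(6/137) = -1 → non-residue.
(65/137) = +1 → QR.
(66/137) = -1 → non-residue.
(94/137) = -1 → non-residue.
(116/137) = -1 → non-residue.
Total quadratic residues among the 6: 2.

2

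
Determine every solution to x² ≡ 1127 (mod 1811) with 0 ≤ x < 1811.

510, 1301

Since 1811 ≡ 3 (mod 4), a square root of 1127 is 1127^((1811+1)/4) = 1127^453 mod 1811.
Repeated squaring: 1127^2≡618, 1127^4≡1614, 1127^8≡778, 1127^16≡410, 1127^32≡1488, 1127^64≡1102, 1127^128≡1034, 1127^256≡666 (mod 1811).
1127^453 = 1127^(256+128+64+4+1) ≡ 1301 (mod 1811).
Check: 1301² = 1692601 ≡ 1127 (mod 1811). The two roots are 510 and 1301.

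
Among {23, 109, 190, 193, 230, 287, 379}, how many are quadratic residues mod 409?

(23/409) = +1 → QR.
(109/409) = +1 → QR.
(190/409) = -1 → non-residue.
(193/409) = +1 → QR.
(230/409) = +1 → QR.
(287/409) = -1 → non-residue.
(379/409) = +1 → QR.
Total quadratic residues among the 7: 5.

5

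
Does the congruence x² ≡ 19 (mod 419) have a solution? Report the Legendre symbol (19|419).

-1

Reciprocity: 19 ≡ 3 and 419 ≡ 3 (mod 4), so (19/419) = −(419/19).
Reduce top mod 19: now compute (1/19).
Reached (1/19) = 1. Collecting the sign flips along the way, the symbol is -1.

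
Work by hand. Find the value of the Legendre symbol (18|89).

1

Euler's criterion: (18/89) ≡ 18^44 (mod 89).
18^2 ≡ 57 (mod 89)
18^4 ≡ 45 (mod 89)
18^8 ≡ 67 (mod 89)
18^16 ≡ 39 (mod 89)
18^32 ≡ 8 (mod 89)
18^44 = 18^(32+8+4) ≡ 1 (mod 89).
Result is 1, so (18/89) = 1.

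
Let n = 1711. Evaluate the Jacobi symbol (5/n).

Reciprocity: 5 ≡ 1 and 1711 ≡ 3 (mod 4), so (5/1711) = +(1711/5).
Reduce top mod 5: now compute (1/5).
Reached (1/5) = 1. Collecting the sign flips along the way, the symbol is +1.

1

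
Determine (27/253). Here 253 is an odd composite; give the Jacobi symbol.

Reciprocity: 27 ≡ 3 and 253 ≡ 1 (mod 4), so (27/253) = +(253/27).
Reduce top mod 27: now compute (10/27).
Pull out 2: since 27 ≡ 3 (mod 8), (2/27) = -1.
Reciprocity: 5 ≡ 1 and 27 ≡ 3 (mod 4), so (5/27) = +(27/5).
Reduce top mod 5: now compute (2/5).
Pull out 2: since 5 ≡ 5 (mod 8), (2/5) = -1.
Reached (1/5) = 1. Collecting the sign flips along the way, the symbol is +1.

1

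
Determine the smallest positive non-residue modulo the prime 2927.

(2/2927) = +1, so 2 is a residue.
(3/2927) = +1, so 3 is a residue.
(4/2927) = +1, so 4 is a residue.
(5/2927) = −1, so 5 is the smallest positive non-residue mod 2927.

5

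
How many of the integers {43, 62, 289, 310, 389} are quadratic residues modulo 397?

3

(43/397) = +1 → QR.
(62/397) = -1 → non-residue.
(289/397) = +1 → QR.
(310/397) = +1 → QR.
(389/397) = -1 → non-residue.
Total quadratic residues among the 5: 3.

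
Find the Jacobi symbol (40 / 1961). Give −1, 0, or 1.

1

Pull out 2^3: since 1961 ≡ 1 (mod 8), (2/1961) = +1, so (2/1961)^3 = +1.
Reciprocity: 5 ≡ 1 and 1961 ≡ 1 (mod 4), so (5/1961) = +(1961/5).
Reduce top mod 5: now compute (1/5).
Reached (1/5) = 1. Collecting the sign flips along the way, the symbol is +1.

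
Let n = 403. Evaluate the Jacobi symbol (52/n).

Pull out 2^2: since 403 ≡ 3 (mod 8), (2/403) = -1, so (2/403)^2 = +1.
Reciprocity: 13 ≡ 1 and 403 ≡ 3 (mod 4), so (13/403) = +(403/13).
Reduce top mod 13: now compute (0/13).
Top reduces to 0: gcd > 1, so the symbol is 0.

0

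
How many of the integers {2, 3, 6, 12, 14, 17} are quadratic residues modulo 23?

4

(2/23) = +1 → QR.
(3/23) = +1 → QR.
(6/23) = +1 → QR.
(12/23) = +1 → QR.
(14/23) = -1 → non-residue.
(17/23) = -1 → non-residue.
Total quadratic residues among the 6: 4.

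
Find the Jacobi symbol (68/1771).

Pull out 2^2: since 1771 ≡ 3 (mod 8), (2/1771) = -1, so (2/1771)^2 = +1.
Reciprocity: 17 ≡ 1 and 1771 ≡ 3 (mod 4), so (17/1771) = +(1771/17).
Reduce top mod 17: now compute (3/17).
Reciprocity: 3 ≡ 3 and 17 ≡ 1 (mod 4), so (3/17) = +(17/3).
Reduce top mod 3: now compute (2/3).
Pull out 2: since 3 ≡ 3 (mod 8), (2/3) = -1.
Reached (1/3) = 1. Collecting the sign flips along the way, the symbol is -1.

-1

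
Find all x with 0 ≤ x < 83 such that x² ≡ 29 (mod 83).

Since 83 ≡ 3 (mod 4), a square root of 29 is 29^((83+1)/4) = 29^21 mod 83.
Repeated squaring: 29^2≡11, 29^4≡38, 29^8≡33, 29^16≡10 (mod 83).
29^21 = 29^(16+4+1) ≡ 64 (mod 83).
Check: 64² = 4096 ≡ 29 (mod 83). The two roots are 19 and 64.

19, 64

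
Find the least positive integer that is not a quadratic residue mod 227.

(2/227) = −1, so 2 is the smallest positive non-residue mod 227.

2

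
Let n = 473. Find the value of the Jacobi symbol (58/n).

1

Pull out 2: since 473 ≡ 1 (mod 8), (2/473) = +1.
Reciprocity: 29 ≡ 1 and 473 ≡ 1 (mod 4), so (29/473) = +(473/29).
Reduce top mod 29: now compute (9/29).
Reciprocity: 9 ≡ 1 and 29 ≡ 1 (mod 4), so (9/29) = +(29/9).
Reduce top mod 9: now compute (2/9).
Pull out 2: since 9 ≡ 1 (mod 8), (2/9) = +1.
Reached (1/9) = 1. Collecting the sign flips along the way, the symbol is +1.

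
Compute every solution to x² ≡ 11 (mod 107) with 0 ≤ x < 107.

15, 92

Since 107 ≡ 3 (mod 4), a square root of 11 is 11^((107+1)/4) = 11^27 mod 107.
Repeated squaring: 11^2≡14, 11^4≡89, 11^8≡3, 11^16≡9 (mod 107).
11^27 = 11^(16+8+2+1) ≡ 92 (mod 107).
Check: 92² = 8464 ≡ 11 (mod 107). The two roots are 15 and 92.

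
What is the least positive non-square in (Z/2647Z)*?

3

(2/2647) = +1, so 2 is a residue.
(3/2647) = −1, so 3 is the smallest positive non-residue mod 2647.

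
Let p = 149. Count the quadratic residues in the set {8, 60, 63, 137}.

1

(8/149) = -1 → non-residue.
(60/149) = -1 → non-residue.
(63/149) = +1 → QR.
(137/149) = -1 → non-residue.
Total quadratic residues among the 4: 1.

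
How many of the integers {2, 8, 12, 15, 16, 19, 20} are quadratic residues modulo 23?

4

(2/23) = +1 → QR.
(8/23) = +1 → QR.
(12/23) = +1 → QR.
(15/23) = -1 → non-residue.
(16/23) = +1 → QR.
(19/23) = -1 → non-residue.
(20/23) = -1 → non-residue.
Total quadratic residues among the 7: 4.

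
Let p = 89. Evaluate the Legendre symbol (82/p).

Pull out 2: since 89 ≡ 1 (mod 8), (2/89) = +1.
Reciprocity: 41 ≡ 1 and 89 ≡ 1 (mod 4), so (41/89) = +(89/41).
Reduce top mod 41: now compute (7/41).
Reciprocity: 7 ≡ 3 and 41 ≡ 1 (mod 4), so (7/41) = +(41/7).
Reduce top mod 7: now compute (6/7).
Pull out 2: since 7 ≡ 7 (mod 8), (2/7) = +1.
Reciprocity: 3 ≡ 3 and 7 ≡ 3 (mod 4), so (3/7) = −(7/3).
Reduce top mod 3: now compute (1/3).
Reached (1/3) = 1. Collecting the sign flips along the way, the symbol is -1.

-1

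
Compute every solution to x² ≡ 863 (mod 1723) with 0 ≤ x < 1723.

Since 1723 ≡ 3 (mod 4), a square root of 863 is 863^((1723+1)/4) = 863^431 mod 1723.
Repeated squaring: 863^2≡433, 863^4≡1405, 863^8≡1190, 863^16≡1517, 863^32≡1084, 863^64≡1693, 863^128≡900, 863^256≡190 (mod 1723).
863^431 = 863^(256+128+32+8+4+2+1) ≡ 476 (mod 1723).
Check: 476² = 226576 ≡ 863 (mod 1723). The two roots are 476 and 1247.

476, 1247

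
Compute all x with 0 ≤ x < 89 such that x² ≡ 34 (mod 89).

89 ≡ 1 (mod 4), so we find a root by search.
Trying successive values, 37² = 1369 ≡ 34 (mod 89). The other root is 89 − 37 = 52.

37, 52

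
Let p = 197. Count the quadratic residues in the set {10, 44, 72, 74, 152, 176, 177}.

(10/197) = +1 → QR.
(44/197) = -1 → non-residue.
(72/197) = -1 → non-residue.
(74/197) = -1 → non-residue.
(152/197) = -1 → non-residue.
(176/197) = -1 → non-residue.
(177/197) = -1 → non-residue.
Total quadratic residues among the 7: 1.

1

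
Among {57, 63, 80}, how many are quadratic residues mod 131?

(57/131) = -1 → non-residue.
(63/131) = +1 → QR.
(80/131) = +1 → QR.
Total quadratic residues among the 3: 2.

2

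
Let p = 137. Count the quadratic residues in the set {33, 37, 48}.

(33/137) = -1 → non-residue.
(37/137) = +1 → QR.
(48/137) = -1 → non-residue.
Total quadratic residues among the 3: 1.

1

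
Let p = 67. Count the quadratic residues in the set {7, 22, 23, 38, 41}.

(7/67) = -1 → non-residue.
(22/67) = +1 → QR.
(23/67) = +1 → QR.
(38/67) = -1 → non-residue.
(41/67) = -1 → non-residue.
Total quadratic residues among the 5: 2.

2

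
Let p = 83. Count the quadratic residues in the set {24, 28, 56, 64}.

(24/83) = -1 → non-residue.
(28/83) = +1 → QR.
(56/83) = -1 → non-residue.
(64/83) = +1 → QR.
Total quadratic residues among the 4: 2.

2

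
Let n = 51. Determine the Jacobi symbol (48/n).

Pull out 2^4: since 51 ≡ 3 (mod 8), (2/51) = -1, so (2/51)^4 = +1.
Reciprocity: 3 ≡ 3 and 51 ≡ 3 (mod 4), so (3/51) = −(51/3).
Reduce top mod 3: now compute (0/3).
Top reduces to 0: gcd > 1, so the symbol is 0.

0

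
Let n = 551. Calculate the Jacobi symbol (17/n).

-1

Reciprocity: 17 ≡ 1 and 551 ≡ 3 (mod 4), so (17/551) = +(551/17).
Reduce top mod 17: now compute (7/17).
Reciprocity: 7 ≡ 3 and 17 ≡ 1 (mod 4), so (7/17) = +(17/7).
Reduce top mod 7: now compute (3/7).
Reciprocity: 3 ≡ 3 and 7 ≡ 3 (mod 4), so (3/7) = −(7/3).
Reduce top mod 3: now compute (1/3).
Reached (1/3) = 1. Collecting the sign flips along the way, the symbol is -1.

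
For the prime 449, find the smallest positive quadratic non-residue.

3

(2/449) = +1, so 2 is a residue.
(3/449) = −1, so 3 is the smallest positive non-residue mod 449.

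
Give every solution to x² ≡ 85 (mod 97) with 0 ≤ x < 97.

45, 52

97 ≡ 1 (mod 4), so we find a root by search.
Trying successive values, 45² = 2025 ≡ 85 (mod 97). The other root is 97 − 45 = 52.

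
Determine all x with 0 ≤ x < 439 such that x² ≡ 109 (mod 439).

Since 439 ≡ 3 (mod 4), a square root of 109 is 109^((439+1)/4) = 109^110 mod 439.
Repeated squaring: 109^2≡28, 109^4≡345, 109^8≡56, 109^16≡63, 109^32≡18, 109^64≡324 (mod 439).
109^110 = 109^(64+32+8+4+2) ≡ 391 (mod 439).
Check: 391² = 152881 ≡ 109 (mod 439). The two roots are 48 and 391.

48, 391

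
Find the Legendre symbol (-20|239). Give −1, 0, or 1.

-1

First reduce: -20 ≡ 219 (mod 239).
Reciprocity: 219 ≡ 3 and 239 ≡ 3 (mod 4), so (219/239) = −(239/219).
Reduce top mod 219: now compute (20/219).
Pull out 2^2: since 219 ≡ 3 (mod 8), (2/219) = -1, so (2/219)^2 = +1.
Reciprocity: 5 ≡ 1 and 219 ≡ 3 (mod 4), so (5/219) = +(219/5).
Reduce top mod 5: now compute (4/5).
Pull out 2^2: since 5 ≡ 5 (mod 8), (2/5) = -1, so (2/5)^2 = +1.
Reached (1/5) = 1. Collecting the sign flips along the way, the symbol is -1.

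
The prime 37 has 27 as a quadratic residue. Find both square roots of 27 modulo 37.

8, 29

37 ≡ 1 (mod 4), so we find a root by search.
Trying successive values, 8² = 64 ≡ 27 (mod 37). The other root is 37 − 8 = 29.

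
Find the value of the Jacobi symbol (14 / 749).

Pull out 2: since 749 ≡ 5 (mod 8), (2/749) = -1.
Reciprocity: 7 ≡ 3 and 749 ≡ 1 (mod 4), so (7/749) = +(749/7).
Reduce top mod 7: now compute (0/7).
Top reduces to 0: gcd > 1, so the symbol is 0.

0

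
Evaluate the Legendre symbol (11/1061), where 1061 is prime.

Reciprocity: 11 ≡ 3 and 1061 ≡ 1 (mod 4), so (11/1061) = +(1061/11).
Reduce top mod 11: now compute (5/11).
Reciprocity: 5 ≡ 1 and 11 ≡ 3 (mod 4), so (5/11) = +(11/5).
Reduce top mod 5: now compute (1/5).
Reached (1/5) = 1. Collecting the sign flips along the way, the symbol is +1.

1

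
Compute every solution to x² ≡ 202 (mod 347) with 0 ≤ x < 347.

Since 347 ≡ 3 (mod 4), a square root of 202 is 202^((347+1)/4) = 202^87 mod 347.
Repeated squaring: 202^2≡205, 202^4≡38, 202^8≡56, 202^16≡13, 202^32≡169, 202^64≡107 (mod 347).
202^87 = 202^(64+16+4+2+1) ≡ 152 (mod 347).
Check: 152² = 23104 ≡ 202 (mod 347). The two roots are 152 and 195.

152, 195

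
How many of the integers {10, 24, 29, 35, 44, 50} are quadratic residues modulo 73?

3

(10/73) = -1 → non-residue.
(24/73) = +1 → QR.
(29/73) = -1 → non-residue.
(35/73) = +1 → QR.
(44/73) = -1 → non-residue.
(50/73) = +1 → QR.
Total quadratic residues among the 6: 3.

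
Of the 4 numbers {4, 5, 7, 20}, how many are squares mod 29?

(4/29) = +1 → QR.
(5/29) = +1 → QR.
(7/29) = +1 → QR.
(20/29) = +1 → QR.
Total quadratic residues among the 4: 4.

4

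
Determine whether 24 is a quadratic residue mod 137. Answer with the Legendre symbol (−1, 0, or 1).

Pull out 2^3: since 137 ≡ 1 (mod 8), (2/137) = +1, so (2/137)^3 = +1.
Reciprocity: 3 ≡ 3 and 137 ≡ 1 (mod 4), so (3/137) = +(137/3).
Reduce top mod 3: now compute (2/3).
Pull out 2: since 3 ≡ 3 (mod 8), (2/3) = -1.
Reached (1/3) = 1. Collecting the sign flips along the way, the symbol is -1.

-1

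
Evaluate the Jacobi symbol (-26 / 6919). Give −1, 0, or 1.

First reduce: -26 ≡ 6893 (mod 6919).
Reciprocity: 6893 ≡ 1 and 6919 ≡ 3 (mod 4), so (6893/6919) = +(6919/6893).
Reduce top mod 6893: now compute (26/6893).
Pull out 2: since 6893 ≡ 5 (mod 8), (2/6893) = -1.
Reciprocity: 13 ≡ 1 and 6893 ≡ 1 (mod 4), so (13/6893) = +(6893/13).
Reduce top mod 13: now compute (3/13).
Reciprocity: 3 ≡ 3 and 13 ≡ 1 (mod 4), so (3/13) = +(13/3).
Reduce top mod 3: now compute (1/3).
Reached (1/3) = 1. Collecting the sign flips along the way, the symbol is -1.

-1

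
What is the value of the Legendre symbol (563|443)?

Euler's criterion: (563/443) ≡ 120^221 (mod 443).
120^2 ≡ 224 (mod 443)
120^4 ≡ 117 (mod 443)
120^8 ≡ 399 (mod 443)
120^16 ≡ 164 (mod 443)
120^32 ≡ 316 (mod 443)
120^64 ≡ 181 (mod 443)
120^128 ≡ 422 (mod 443)
120^221 = 120^(128+64+16+8+4+1) ≡ 1 (mod 443).
Result is 1, so (563/443) = 1.

1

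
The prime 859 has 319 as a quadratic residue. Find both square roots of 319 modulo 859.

Since 859 ≡ 3 (mod 4), a square root of 319 is 319^((859+1)/4) = 319^215 mod 859.
Repeated squaring: 319^2≡399, 319^4≡286, 319^8≡191, 319^16≡403, 319^32≡58, 319^64≡787, 319^128≡30 (mod 859).
319^215 = 319^(128+64+16+4+2+1) ≡ 370 (mod 859).
Check: 370² = 136900 ≡ 319 (mod 859). The two roots are 370 and 489.

370, 489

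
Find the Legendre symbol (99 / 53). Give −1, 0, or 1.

1

Euler's criterion: (99/53) ≡ 46^26 (mod 53).
46^2 ≡ 49 (mod 53)
46^4 ≡ 16 (mod 53)
46^8 ≡ 44 (mod 53)
46^16 ≡ 28 (mod 53)
46^26 = 46^(16+8+2) ≡ 1 (mod 53).
Result is 1, so (99/53) = 1.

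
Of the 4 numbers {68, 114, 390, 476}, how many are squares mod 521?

(68/521) = -1 → non-residue.
(114/521) = +1 → QR.
(390/521) = -1 → non-residue.
(476/521) = +1 → QR.
Total quadratic residues among the 4: 2.

2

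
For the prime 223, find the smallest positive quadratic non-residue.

(2/223) = +1, so 2 is a residue.
(3/223) = −1, so 3 is the smallest positive non-residue mod 223.

3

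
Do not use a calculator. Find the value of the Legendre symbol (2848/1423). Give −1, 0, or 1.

First reduce: 2848 ≡ 2 (mod 1423).
Pull out 2: since 1423 ≡ 7 (mod 8), (2/1423) = +1.
Reached (1/1423) = 1. Collecting the sign flips along the way, the symbol is +1.

1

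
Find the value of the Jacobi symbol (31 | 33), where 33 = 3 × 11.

1

Reciprocity: 31 ≡ 3 and 33 ≡ 1 (mod 4), so (31/33) = +(33/31).
Reduce top mod 31: now compute (2/31).
Pull out 2: since 31 ≡ 7 (mod 8), (2/31) = +1.
Reached (1/31) = 1. Collecting the sign flips along the way, the symbol is +1.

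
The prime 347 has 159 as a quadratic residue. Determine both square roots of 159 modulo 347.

165, 182

Since 347 ≡ 3 (mod 4), a square root of 159 is 159^((347+1)/4) = 159^87 mod 347.
Repeated squaring: 159^2≡297, 159^4≡71, 159^8≡183, 159^16≡177, 159^32≡99, 159^64≡85 (mod 347).
159^87 = 159^(64+16+4+2+1) ≡ 182 (mod 347).
Check: 182² = 33124 ≡ 159 (mod 347). The two roots are 165 and 182.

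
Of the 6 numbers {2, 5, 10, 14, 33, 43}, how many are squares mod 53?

2

(2/53) = -1 → non-residue.
(5/53) = -1 → non-residue.
(10/53) = +1 → QR.
(14/53) = -1 → non-residue.
(33/53) = -1 → non-residue.
(43/53) = +1 → QR.
Total quadratic residues among the 6: 2.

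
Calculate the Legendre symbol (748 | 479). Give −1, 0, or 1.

-1

Euler's criterion: (748/479) ≡ 269^239 (mod 479).
269^2 ≡ 32 (mod 479)
269^4 ≡ 66 (mod 479)
269^8 ≡ 45 (mod 479)
269^16 ≡ 109 (mod 479)
269^32 ≡ 385 (mod 479)
269^64 ≡ 214 (mod 479)
269^128 ≡ 291 (mod 479)
269^239 = 269^(128+64+32+8+4+2+1) ≡ 478 (mod 479).
Result is 478 ≡ −1, so (748/479) = −1.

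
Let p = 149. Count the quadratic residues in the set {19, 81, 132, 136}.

3

(19/149) = +1 → QR.
(81/149) = +1 → QR.
(132/149) = +1 → QR.
(136/149) = -1 → non-residue.
Total quadratic residues among the 4: 3.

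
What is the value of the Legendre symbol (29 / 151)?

1

Euler's criterion: (29/151) ≡ 29^75 (mod 151).
29^2 ≡ 86 (mod 151)
29^4 ≡ 148 (mod 151)
29^8 ≡ 9 (mod 151)
29^16 ≡ 81 (mod 151)
29^32 ≡ 68 (mod 151)
29^64 ≡ 94 (mod 151)
29^75 = 29^(64+8+2+1) ≡ 1 (mod 151).
Result is 1, so (29/151) = 1.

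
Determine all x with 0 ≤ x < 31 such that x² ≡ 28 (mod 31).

11, 20

Since 31 ≡ 3 (mod 4), a square root of 28 is 28^((31+1)/4) = 28^8 mod 31.
Repeated squaring: 28^2≡9, 28^4≡19, 28^8≡20 (mod 31).
28^8 = 28^(8) ≡ 20 (mod 31).
Check: 20² = 400 ≡ 28 (mod 31). The two roots are 11 and 20.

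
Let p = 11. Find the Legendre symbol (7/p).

Reciprocity: 7 ≡ 3 and 11 ≡ 3 (mod 4), so (7/11) = −(11/7).
Reduce top mod 7: now compute (4/7).
Pull out 2^2: since 7 ≡ 7 (mod 8), (2/7) = +1, so (2/7)^2 = +1.
Reached (1/7) = 1. Collecting the sign flips along the way, the symbol is -1.

-1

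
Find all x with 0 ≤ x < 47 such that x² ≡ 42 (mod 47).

Since 47 ≡ 3 (mod 4), a square root of 42 is 42^((47+1)/4) = 42^12 mod 47.
Repeated squaring: 42^2≡25, 42^4≡14, 42^8≡8 (mod 47).
42^12 = 42^(8+4) ≡ 18 (mod 47).
Check: 18² = 324 ≡ 42 (mod 47). The two roots are 18 and 29.

18, 29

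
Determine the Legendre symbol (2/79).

Euler's criterion: (2/79) ≡ 2^39 (mod 79).
2^2 ≡ 4 (mod 79)
2^4 ≡ 16 (mod 79)
2^8 ≡ 19 (mod 79)
2^16 ≡ 45 (mod 79)
2^32 ≡ 50 (mod 79)
2^39 = 2^(32+4+2+1) ≡ 1 (mod 79).
Result is 1, so (2/79) = 1.

1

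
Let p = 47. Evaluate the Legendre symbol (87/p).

-1

First reduce: 87 ≡ 40 (mod 47).
Pull out 2^3: since 47 ≡ 7 (mod 8), (2/47) = +1, so (2/47)^3 = +1.
Reciprocity: 5 ≡ 1 and 47 ≡ 3 (mod 4), so (5/47) = +(47/5).
Reduce top mod 5: now compute (2/5).
Pull out 2: since 5 ≡ 5 (mod 8), (2/5) = -1.
Reached (1/5) = 1. Collecting the sign flips along the way, the symbol is -1.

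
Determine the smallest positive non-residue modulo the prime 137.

3

(2/137) = +1, so 2 is a residue.
(3/137) = −1, so 3 is the smallest positive non-residue mod 137.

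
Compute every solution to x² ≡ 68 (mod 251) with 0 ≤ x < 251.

Since 251 ≡ 3 (mod 4), a square root of 68 is 68^((251+1)/4) = 68^63 mod 251.
Repeated squaring: 68^2≡106, 68^4≡192, 68^8≡218, 68^16≡85, 68^32≡197 (mod 251).
68^63 = 68^(32+16+8+4+2+1) ≡ 161 (mod 251).
Check: 161² = 25921 ≡ 68 (mod 251). The two roots are 90 and 161.

90, 161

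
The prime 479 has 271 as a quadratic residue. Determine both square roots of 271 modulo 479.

121, 358

Since 479 ≡ 3 (mod 4), a square root of 271 is 271^((479+1)/4) = 271^120 mod 479.
Repeated squaring: 271^2≡154, 271^4≡245, 271^8≡150, 271^16≡466, 271^32≡169, 271^64≡300 (mod 479).
271^120 = 271^(64+32+16+8) ≡ 121 (mod 479).
Check: 121² = 14641 ≡ 271 (mod 479). The two roots are 121 and 358.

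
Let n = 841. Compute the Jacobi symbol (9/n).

1

Reciprocity: 9 ≡ 1 and 841 ≡ 1 (mod 4), so (9/841) = +(841/9).
Reduce top mod 9: now compute (4/9).
Pull out 2^2: since 9 ≡ 1 (mod 8), (2/9) = +1, so (2/9)^2 = +1.
Reached (1/9) = 1. Collecting the sign flips along the way, the symbol is +1.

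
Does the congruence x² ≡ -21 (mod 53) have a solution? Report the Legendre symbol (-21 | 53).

-1

First reduce: -21 ≡ 32 (mod 53).
Pull out 2^5: since 53 ≡ 5 (mod 8), (2/53) = -1, so (2/53)^5 = -1.
Reached (1/53) = 1. Collecting the sign flips along the way, the symbol is -1.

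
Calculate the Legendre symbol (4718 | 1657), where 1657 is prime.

-1

First reduce: 4718 ≡ 1404 (mod 1657).
Pull out 2^2: since 1657 ≡ 1 (mod 8), (2/1657) = +1, so (2/1657)^2 = +1.
Reciprocity: 351 ≡ 3 and 1657 ≡ 1 (mod 4), so (351/1657) = +(1657/351).
Reduce top mod 351: now compute (253/351).
Reciprocity: 253 ≡ 1 and 351 ≡ 3 (mod 4), so (253/351) = +(351/253).
Reduce top mod 253: now compute (98/253).
Pull out 2: since 253 ≡ 5 (mod 8), (2/253) = -1.
Reciprocity: 49 ≡ 1 and 253 ≡ 1 (mod 4), so (49/253) = +(253/49).
Reduce top mod 49: now compute (8/49).
Pull out 2^3: since 49 ≡ 1 (mod 8), (2/49) = +1, so (2/49)^3 = +1.
Reached (1/49) = 1. Collecting the sign flips along the way, the symbol is -1.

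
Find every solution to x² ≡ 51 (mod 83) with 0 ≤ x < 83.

Since 83 ≡ 3 (mod 4), a square root of 51 is 51^((83+1)/4) = 51^21 mod 83.
Repeated squaring: 51^2≡28, 51^4≡37, 51^8≡41, 51^16≡21 (mod 83).
51^21 = 51^(16+4+1) ≡ 36 (mod 83).
Check: 36² = 1296 ≡ 51 (mod 83). The two roots are 36 and 47.

36, 47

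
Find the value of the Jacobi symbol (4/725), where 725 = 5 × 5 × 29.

1

Pull out 2^2: since 725 ≡ 5 (mod 8), (2/725) = -1, so (2/725)^2 = +1.
Reached (1/725) = 1. Collecting the sign flips along the way, the symbol is +1.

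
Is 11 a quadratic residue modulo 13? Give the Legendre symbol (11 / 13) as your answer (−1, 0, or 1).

Reciprocity: 11 ≡ 3 and 13 ≡ 1 (mod 4), so (11/13) = +(13/11).
Reduce top mod 11: now compute (2/11).
Pull out 2: since 11 ≡ 3 (mod 8), (2/11) = -1.
Reached (1/11) = 1. Collecting the sign flips along the way, the symbol is -1.

-1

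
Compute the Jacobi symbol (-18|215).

First reduce: -18 ≡ 197 (mod 215).
Reciprocity: 197 ≡ 1 and 215 ≡ 3 (mod 4), so (197/215) = +(215/197).
Reduce top mod 197: now compute (18/197).
Pull out 2: since 197 ≡ 5 (mod 8), (2/197) = -1.
Reciprocity: 9 ≡ 1 and 197 ≡ 1 (mod 4), so (9/197) = +(197/9).
Reduce top mod 9: now compute (8/9).
Pull out 2^3: since 9 ≡ 1 (mod 8), (2/9) = +1, so (2/9)^3 = +1.
Reached (1/9) = 1. Collecting the sign flips along the way, the symbol is -1.

-1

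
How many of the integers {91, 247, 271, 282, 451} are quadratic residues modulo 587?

2

(91/587) = -1 → non-residue.
(247/587) = +1 → QR.
(271/587) = -1 → non-residue.
(282/587) = -1 → non-residue.
(451/587) = +1 → QR.
Total quadratic residues among the 5: 2.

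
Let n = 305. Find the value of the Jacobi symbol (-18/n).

First reduce: -18 ≡ 287 (mod 305).
Reciprocity: 287 ≡ 3 and 305 ≡ 1 (mod 4), so (287/305) = +(305/287).
Reduce top mod 287: now compute (18/287).
Pull out 2: since 287 ≡ 7 (mod 8), (2/287) = +1.
Reciprocity: 9 ≡ 1 and 287 ≡ 3 (mod 4), so (9/287) = +(287/9).
Reduce top mod 9: now compute (8/9).
Pull out 2^3: since 9 ≡ 1 (mod 8), (2/9) = +1, so (2/9)^3 = +1.
Reached (1/9) = 1. Collecting the sign flips along the way, the symbol is +1.

1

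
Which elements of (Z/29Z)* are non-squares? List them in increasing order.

Square k = 1,…,14 (k and 29−k give the same square):
1²=1, 2²=4, 3²=9, 4²=16, 5²=25, 6²≡7, 7²≡20, 8²≡6, 9²≡23, 10²≡13, 11²≡5, 12²≡28, 13²≡24, 14²≡22 (mod 29).
The residues are {1, 4, 5, 6, 7, 9, 13, 16, 20, 22, 23, 24, 25, 28}; the non-residues are the remaining 14 nonzero classes.

2,3,8,10,11,12,14,15,17,18,19,21,26,27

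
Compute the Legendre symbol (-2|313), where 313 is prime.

1

Euler's criterion: (-2/313) ≡ 311^156 (mod 313).
311^2 ≡ 4 (mod 313)
311^4 ≡ 16 (mod 313)
311^8 ≡ 256 (mod 313)
311^16 ≡ 119 (mod 313)
311^32 ≡ 76 (mod 313)
311^64 ≡ 142 (mod 313)
311^128 ≡ 132 (mod 313)
311^156 = 311^(128+16+8+4) ≡ 1 (mod 313).
Result is 1, so (-2/313) = 1.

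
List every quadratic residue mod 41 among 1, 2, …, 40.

Square k = 1,…,20 (k and 41−k give the same square):
1²=1, 2²=4, 3²=9, 4²=16, 5²=25, 6²=36, 7²≡8, 8²≡23, 9²≡40, 10²≡18, 11²≡39, 12²≡21, 13²≡5, 14²≡32, 15²≡20, 16²≡10, 17²≡2, 18²≡37, 19²≡33, 20²≡31 (mod 41).
So the quadratic residues mod 41 are {1, 2, 4, 5, 8, 9, 10, 16, 18, 20, 21, 23, 25, 31, 32, 33, 36, 37, 39, 40}.

1 2 4 5 8 9 10 16 18 20 21 23 25 31 32 33 36 37 39 40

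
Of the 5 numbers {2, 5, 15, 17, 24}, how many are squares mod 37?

0

(2/37) = -1 → non-residue.
(5/37) = -1 → non-residue.
(15/37) = -1 → non-residue.
(17/37) = -1 → non-residue.
(24/37) = -1 → non-residue.
Total quadratic residues among the 5: 0.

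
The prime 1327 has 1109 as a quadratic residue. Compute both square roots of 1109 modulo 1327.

Since 1327 ≡ 3 (mod 4), a square root of 1109 is 1109^((1327+1)/4) = 1109^332 mod 1327.
Repeated squaring: 1109^2≡1079, 1109^4≡462, 1109^8≡1124, 1109^16≡72, 1109^32≡1203, 1109^64≡779, 1109^128≡402, 1109^256≡1037 (mod 1327).
1109^332 = 1109^(256+64+8+4) ≡ 88 (mod 1327).
Check: 88² = 7744 ≡ 1109 (mod 1327). The two roots are 88 and 1239.

88, 1239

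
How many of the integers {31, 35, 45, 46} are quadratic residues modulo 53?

(31/53) = -1 → non-residue.
(35/53) = -1 → non-residue.
(45/53) = -1 → non-residue.
(46/53) = +1 → QR.
Total quadratic residues among the 4: 1.

1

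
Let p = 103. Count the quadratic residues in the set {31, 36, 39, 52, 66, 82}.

(31/103) = -1 → non-residue.
(36/103) = +1 → QR.
(39/103) = -1 → non-residue.
(52/103) = +1 → QR.
(66/103) = +1 → QR.
(82/103) = +1 → QR.
Total quadratic residues among the 6: 4.

4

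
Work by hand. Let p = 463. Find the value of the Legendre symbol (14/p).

Pull out 2: since 463 ≡ 7 (mod 8), (2/463) = +1.
Reciprocity: 7 ≡ 3 and 463 ≡ 3 (mod 4), so (7/463) = −(463/7).
Reduce top mod 7: now compute (1/7).
Reached (1/7) = 1. Collecting the sign flips along the way, the symbol is -1.

-1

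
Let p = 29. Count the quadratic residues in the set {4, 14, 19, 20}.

(4/29) = +1 → QR.
(14/29) = -1 → non-residue.
(19/29) = -1 → non-residue.
(20/29) = +1 → QR.
Total quadratic residues among the 4: 2.

2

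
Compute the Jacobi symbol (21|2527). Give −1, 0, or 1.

0

Reciprocity: 21 ≡ 1 and 2527 ≡ 3 (mod 4), so (21/2527) = +(2527/21).
Reduce top mod 21: now compute (7/21).
Reciprocity: 7 ≡ 3 and 21 ≡ 1 (mod 4), so (7/21) = +(21/7).
Reduce top mod 7: now compute (0/7).
Top reduces to 0: gcd > 1, so the symbol is 0.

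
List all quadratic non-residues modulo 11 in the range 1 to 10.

Square k = 1,…,5 (k and 11−k give the same square):
1²=1, 2²=4, 3²=9, 4²≡5, 5²≡3 (mod 11).
The residues are {1, 3, 4, 5, 9}; the non-residues are the remaining 5 nonzero classes.

2, 6, 7, 8, 10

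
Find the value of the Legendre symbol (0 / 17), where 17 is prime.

Top reduces to 0: gcd > 1, so the symbol is 0.

0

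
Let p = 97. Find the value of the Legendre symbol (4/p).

Pull out 2^2: since 97 ≡ 1 (mod 8), (2/97) = +1, so (2/97)^2 = +1.
Reached (1/97) = 1. Collecting the sign flips along the way, the symbol is +1.

1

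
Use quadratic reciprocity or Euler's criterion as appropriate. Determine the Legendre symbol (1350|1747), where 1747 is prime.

1

Pull out 2: since 1747 ≡ 3 (mod 8), (2/1747) = -1.
Reciprocity: 675 ≡ 3 and 1747 ≡ 3 (mod 4), so (675/1747) = −(1747/675).
Reduce top mod 675: now compute (397/675).
Reciprocity: 397 ≡ 1 and 675 ≡ 3 (mod 4), so (397/675) = +(675/397).
Reduce top mod 397: now compute (278/397).
Pull out 2: since 397 ≡ 5 (mod 8), (2/397) = -1.
Reciprocity: 139 ≡ 3 and 397 ≡ 1 (mod 4), so (139/397) = +(397/139).
Reduce top mod 139: now compute (119/139).
Reciprocity: 119 ≡ 3 and 139 ≡ 3 (mod 4), so (119/139) = −(139/119).
Reduce top mod 119: now compute (20/119).
Pull out 2^2: since 119 ≡ 7 (mod 8), (2/119) = +1, so (2/119)^2 = +1.
Reciprocity: 5 ≡ 1 and 119 ≡ 3 (mod 4), so (5/119) = +(119/5).
Reduce top mod 5: now compute (4/5).
Pull out 2^2: since 5 ≡ 5 (mod 8), (2/5) = -1, so (2/5)^2 = +1.
Reached (1/5) = 1. Collecting the sign flips along the way, the symbol is +1.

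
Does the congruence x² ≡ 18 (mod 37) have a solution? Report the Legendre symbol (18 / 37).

Euler's criterion: (18/37) ≡ 18^18 (mod 37).
18^2 ≡ 28 (mod 37)
18^4 ≡ 7 (mod 37)
18^8 ≡ 12 (mod 37)
18^16 ≡ 33 (mod 37)
18^18 = 18^(16+2) ≡ 36 (mod 37).
Result is 36 ≡ −1, so (18/37) = −1.

-1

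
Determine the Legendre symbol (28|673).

Euler's criterion: (28/673) ≡ 28^336 (mod 673).
28^2 ≡ 111 (mod 673)
28^4 ≡ 207 (mod 673)
28^8 ≡ 450 (mod 673)
28^16 ≡ 600 (mod 673)
28^32 ≡ 618 (mod 673)
28^64 ≡ 333 (mod 673)
28^128 ≡ 517 (mod 673)
28^256 ≡ 108 (mod 673)
28^336 = 28^(256+64+16) ≡ 1 (mod 673).
Result is 1, so (28/673) = 1.

1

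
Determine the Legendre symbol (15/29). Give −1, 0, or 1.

-1

Reciprocity: 15 ≡ 3 and 29 ≡ 1 (mod 4), so (15/29) = +(29/15).
Reduce top mod 15: now compute (14/15).
Pull out 2: since 15 ≡ 7 (mod 8), (2/15) = +1.
Reciprocity: 7 ≡ 3 and 15 ≡ 3 (mod 4), so (7/15) = −(15/7).
Reduce top mod 7: now compute (1/7).
Reached (1/7) = 1. Collecting the sign flips along the way, the symbol is -1.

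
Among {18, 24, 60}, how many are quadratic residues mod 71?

(18/71) = +1 → QR.
(24/71) = +1 → QR.
(60/71) = +1 → QR.
Total quadratic residues among the 3: 3.

3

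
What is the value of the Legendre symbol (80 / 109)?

Pull out 2^4: since 109 ≡ 5 (mod 8), (2/109) = -1, so (2/109)^4 = +1.
Reciprocity: 5 ≡ 1 and 109 ≡ 1 (mod 4), so (5/109) = +(109/5).
Reduce top mod 5: now compute (4/5).
Pull out 2^2: since 5 ≡ 5 (mod 8), (2/5) = -1, so (2/5)^2 = +1.
Reached (1/5) = 1. Collecting the sign flips along the way, the symbol is +1.

1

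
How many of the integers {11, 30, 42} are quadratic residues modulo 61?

(11/61) = -1 → non-residue.
(30/61) = -1 → non-residue.
(42/61) = +1 → QR.
Total quadratic residues among the 3: 1.

1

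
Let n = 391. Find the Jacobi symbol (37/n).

1

Reciprocity: 37 ≡ 1 and 391 ≡ 3 (mod 4), so (37/391) = +(391/37).
Reduce top mod 37: now compute (21/37).
Reciprocity: 21 ≡ 1 and 37 ≡ 1 (mod 4), so (21/37) = +(37/21).
Reduce top mod 21: now compute (16/21).
Pull out 2^4: since 21 ≡ 5 (mod 8), (2/21) = -1, so (2/21)^4 = +1.
Reached (1/21) = 1. Collecting the sign flips along the way, the symbol is +1.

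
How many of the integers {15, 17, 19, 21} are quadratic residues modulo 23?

(15/23) = -1 → non-residue.
(17/23) = -1 → non-residue.
(19/23) = -1 → non-residue.
(21/23) = -1 → non-residue.
Total quadratic residues among the 4: 0.

0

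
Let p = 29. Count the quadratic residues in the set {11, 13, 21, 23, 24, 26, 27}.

(11/29) = -1 → non-residue.
(13/29) = +1 → QR.
(21/29) = -1 → non-residue.
(23/29) = +1 → QR.
(24/29) = +1 → QR.
(26/29) = -1 → non-residue.
(27/29) = -1 → non-residue.
Total quadratic residues among the 7: 3.

3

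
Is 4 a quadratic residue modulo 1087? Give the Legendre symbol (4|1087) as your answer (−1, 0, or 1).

1

Pull out 2^2: since 1087 ≡ 7 (mod 8), (2/1087) = +1, so (2/1087)^2 = +1.
Reached (1/1087) = 1. Collecting the sign flips along the way, the symbol is +1.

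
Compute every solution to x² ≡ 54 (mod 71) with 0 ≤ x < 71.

Since 71 ≡ 3 (mod 4), a square root of 54 is 54^((71+1)/4) = 54^18 mod 71.
Repeated squaring: 54^2≡5, 54^4≡25, 54^8≡57, 54^16≡54 (mod 71).
54^18 = 54^(16+2) ≡ 57 (mod 71).
Check: 57² = 3249 ≡ 54 (mod 71). The two roots are 14 and 57.

14, 57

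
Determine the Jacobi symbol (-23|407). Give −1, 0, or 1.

1

First reduce: -23 ≡ 384 (mod 407).
Pull out 2^7: since 407 ≡ 7 (mod 8), (2/407) = +1, so (2/407)^7 = +1.
Reciprocity: 3 ≡ 3 and 407 ≡ 3 (mod 4), so (3/407) = −(407/3).
Reduce top mod 3: now compute (2/3).
Pull out 2: since 3 ≡ 3 (mod 8), (2/3) = -1.
Reached (1/3) = 1. Collecting the sign flips along the way, the symbol is +1.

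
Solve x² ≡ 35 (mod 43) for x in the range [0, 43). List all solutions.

11, 32

Since 43 ≡ 3 (mod 4), a square root of 35 is 35^((43+1)/4) = 35^11 mod 43.
Repeated squaring: 35^2≡21, 35^4≡11, 35^8≡35 (mod 43).
35^11 = 35^(8+2+1) ≡ 11 (mod 43).
Check: 11² = 121 ≡ 35 (mod 43). The two roots are 11 and 32.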